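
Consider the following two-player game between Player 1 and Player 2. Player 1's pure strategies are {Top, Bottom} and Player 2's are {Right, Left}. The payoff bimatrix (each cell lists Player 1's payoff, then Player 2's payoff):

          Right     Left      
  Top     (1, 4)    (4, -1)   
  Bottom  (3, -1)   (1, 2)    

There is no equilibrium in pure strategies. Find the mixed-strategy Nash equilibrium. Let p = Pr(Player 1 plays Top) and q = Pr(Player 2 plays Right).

p = 3/8, q = 3/5

In a mixed equilibrium Player 2 is indifferent between Right and Left; this condition fixes p.
  Player 2's payoff to Right: p·4 + (1−p)·(-1) = 5p - 1
  Player 2's payoff to Left: p·(-1) + (1−p)·2 = -3p + 2
  5p - 1 = -3p + 2  ⇒  8p = 3  ⇒  p = 3/8.
In a mixed equilibrium Player 1 is indifferent between Top and Bottom; this condition fixes q.
  Player 1's expected payoff from Top: q·1 + (1−q)·4 = -3q + 4
  Player 1's expected payoff from Bottom: q·3 + (1−q)·1 = 2q + 1
  -3q + 4 = 2q + 1  ⇒  -5q = -3  ⇒  q = 3/5.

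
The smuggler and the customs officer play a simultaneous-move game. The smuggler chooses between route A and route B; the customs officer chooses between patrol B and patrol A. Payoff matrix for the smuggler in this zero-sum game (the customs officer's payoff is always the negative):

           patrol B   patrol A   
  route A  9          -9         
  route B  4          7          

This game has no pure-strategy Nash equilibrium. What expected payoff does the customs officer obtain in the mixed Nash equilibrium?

The customs officer's indifference between patrol B and patrol A determines the smuggler's mixing probability p:
  the customs officer's payoff from patrol B: p·(-9) + (1−p)·(-4) = -5p - 4
  the customs officer's payoff from patrol A: p·9 + (1−p)·(-7) = 16p - 7
  -5p - 4 = 16p - 7  ⇒  -21p = -3  ⇒  p = 1/7.
At equilibrium the customs officer is indifferent across columns, so the customs officer's payoff equals the payoff from patrol B: (1/7)·(-9) + (6/7)·(-4) = -33/7.

-33/7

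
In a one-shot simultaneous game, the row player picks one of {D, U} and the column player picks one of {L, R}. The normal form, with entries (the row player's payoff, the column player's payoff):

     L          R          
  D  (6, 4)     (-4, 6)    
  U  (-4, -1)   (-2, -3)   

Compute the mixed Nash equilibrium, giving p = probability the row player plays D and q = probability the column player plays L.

p = 1/2, q = 1/6

Set the column player's expected payoff from L equal to that from R:
  the column player's payoff to L: p·4 + (1−p)·(-1) = 5p - 1
  the column player's payoff to R: p·6 + (1−p)·(-3) = 9p - 3
  5p - 1 = 9p - 3  ⇒  -4p = -2  ⇒  p = 1/2.
The row player's indifference between D and U determines the column player's mixing probability q:
  the row player's expected payoff from D: q·6 + (1−q)·(-4) = 10q - 4
  the row player's expected payoff from U: q·(-4) + (1−q)·(-2) = -2q - 2
  10q - 4 = -2q - 2  ⇒  12q = 2  ⇒  q = 1/6.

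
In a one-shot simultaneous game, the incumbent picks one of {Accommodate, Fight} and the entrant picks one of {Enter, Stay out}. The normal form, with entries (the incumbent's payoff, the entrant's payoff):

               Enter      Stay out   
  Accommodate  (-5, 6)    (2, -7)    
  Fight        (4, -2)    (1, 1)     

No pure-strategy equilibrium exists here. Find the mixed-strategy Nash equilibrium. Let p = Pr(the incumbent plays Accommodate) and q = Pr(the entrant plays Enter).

The incumbent's mix must leave the entrant indifferent between Enter and Stay out.
  the entrant's payoff from Enter: p·6 + (1−p)·(-2) = 8p - 2
  the entrant's payoff from Stay out: p·(-7) + (1−p)·1 = -8p + 1
  8p - 2 = -8p + 1  ⇒  16p = 3  ⇒  p = 3/16.
Set the incumbent's expected payoff from Accommodate equal to that from Fight:
  the incumbent's payoff to Accommodate: q·(-5) + (1−q)·2 = -7q + 2
  the incumbent's payoff to Fight: q·4 + (1−q)·1 = 3q + 1
  -7q + 2 = 3q + 1  ⇒  -10q = -1  ⇒  q = 1/10.

p = 3/16, q = 1/10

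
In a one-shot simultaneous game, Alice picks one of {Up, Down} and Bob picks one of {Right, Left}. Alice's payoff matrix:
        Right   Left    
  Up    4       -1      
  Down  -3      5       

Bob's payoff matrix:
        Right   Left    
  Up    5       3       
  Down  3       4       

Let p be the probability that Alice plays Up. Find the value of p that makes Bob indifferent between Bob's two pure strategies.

p = 1/3

In a mixed equilibrium Bob is indifferent between Right and Left; this condition fixes p.
  Bob's payoff to Right: p·5 + (1−p)·3 = 2p + 3
  Bob's payoff to Left: p·3 + (1−p)·4 = -p + 4
  2p + 3 = -p + 4  ⇒  3p = 1  ⇒  p = 1/3.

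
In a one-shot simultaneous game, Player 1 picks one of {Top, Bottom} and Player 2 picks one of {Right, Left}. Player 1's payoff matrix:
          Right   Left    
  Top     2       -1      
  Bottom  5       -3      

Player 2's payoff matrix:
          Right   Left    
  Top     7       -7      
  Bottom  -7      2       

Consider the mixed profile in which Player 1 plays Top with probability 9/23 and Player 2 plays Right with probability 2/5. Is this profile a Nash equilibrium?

Yes

Check Player 2's indifference given Player 1's mix p = 9/23:
  payoff from Right = -35/23; payoff from Left = -35/23 — equal.
Check Player 1's indifference given Player 2's mix q = 2/5:
  payoff from Top = 1/5; payoff from Bottom = 1/5 — equal.
Both players are indifferent, so neither can profitably deviate.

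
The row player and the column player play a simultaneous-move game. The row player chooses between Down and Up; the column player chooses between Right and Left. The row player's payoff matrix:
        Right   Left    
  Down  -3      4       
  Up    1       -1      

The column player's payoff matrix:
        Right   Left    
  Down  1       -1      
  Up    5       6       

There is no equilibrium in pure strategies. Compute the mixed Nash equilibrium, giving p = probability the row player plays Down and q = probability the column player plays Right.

In a mixed equilibrium the column player is indifferent between Right and Left; this condition fixes p.
  the column player's payoff from Right: p·1 + (1−p)·5 = -4p + 5
  the column player's payoff from Left: p·(-1) + (1−p)·6 = -7p + 6
  -4p + 5 = -7p + 6  ⇒  3p = 1  ⇒  p = 1/3.
For the row player to be willing to mix, the row player must be indifferent between Down and Up, which pins down the column player's mix.
  the row player's expected payoff from Down: q·(-3) + (1−q)·4 = -7q + 4
  the row player's expected payoff from Up: q·1 + (1−q)·(-1) = 2q - 1
  -7q + 4 = 2q - 1  ⇒  -9q = -5  ⇒  q = 5/9.

p = 1/3, q = 5/9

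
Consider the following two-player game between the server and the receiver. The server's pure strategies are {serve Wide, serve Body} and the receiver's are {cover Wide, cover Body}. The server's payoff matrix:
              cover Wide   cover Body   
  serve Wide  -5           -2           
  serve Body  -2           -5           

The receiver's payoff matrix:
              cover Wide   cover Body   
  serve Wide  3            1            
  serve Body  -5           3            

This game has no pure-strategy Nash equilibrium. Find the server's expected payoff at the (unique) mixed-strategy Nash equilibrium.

The receiver's mix must leave the server indifferent between serve Wide and serve Body.
  the server's expected payoff from serve Wide: q·(-5) + (1−q)·(-2) = -3q - 2
  the server's expected payoff from serve Body: q·(-2) + (1−q)·(-5) = 3q - 5
  -3q - 2 = 3q - 5  ⇒  -6q = -3  ⇒  q = 1/2.
At equilibrium the server is indifferent across rows, so the server's payoff equals the payoff from serve Wide: (1/2)·(-5) + (1/2)·(-2) = -7/2.

-7/2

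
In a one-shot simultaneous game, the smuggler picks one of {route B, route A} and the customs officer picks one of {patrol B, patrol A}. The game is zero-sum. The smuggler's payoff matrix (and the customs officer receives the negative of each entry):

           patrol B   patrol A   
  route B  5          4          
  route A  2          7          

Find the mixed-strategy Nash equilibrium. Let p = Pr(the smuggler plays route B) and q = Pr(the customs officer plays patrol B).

Set the customs officer's expected payoff from patrol B equal to that from patrol A:
  the customs officer's payoff from patrol B: p·(-5) + (1−p)·(-2) = -3p - 2
  the customs officer's payoff from patrol A: p·(-4) + (1−p)·(-7) = 3p - 7
  -3p - 2 = 3p - 7  ⇒  -6p = -5  ⇒  p = 5/6.
The customs officer's mix must leave the smuggler indifferent between route B and route A.
  the smuggler's payoff from route B: q·5 + (1−q)·4 = q + 4
  the smuggler's payoff from route A: q·2 + (1−q)·7 = -5q + 7
  q + 4 = -5q + 7  ⇒  6q = 3  ⇒  q = 1/2.

p = 5/6, q = 1/2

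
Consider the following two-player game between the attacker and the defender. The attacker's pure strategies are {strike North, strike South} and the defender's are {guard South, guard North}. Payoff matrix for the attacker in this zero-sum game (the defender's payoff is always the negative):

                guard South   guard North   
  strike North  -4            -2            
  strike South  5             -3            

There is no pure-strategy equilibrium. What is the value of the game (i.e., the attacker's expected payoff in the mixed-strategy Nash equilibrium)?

v = -11/5

In a mixed equilibrium the attacker is indifferent between strike North and strike South; this condition fixes q.
  the attacker's payoff from strike North: q·(-4) + (1−q)·(-2) = -2q - 2
  the attacker's payoff from strike South: q·5 + (1−q)·(-3) = 8q - 3
  -2q - 2 = 8q - 3  ⇒  -10q = -1  ⇒  q = 1/10.
The value is the attacker's expected payoff against this mix (using strike North): (1/10)·(-4) + (9/10)·(-2) = -11/5.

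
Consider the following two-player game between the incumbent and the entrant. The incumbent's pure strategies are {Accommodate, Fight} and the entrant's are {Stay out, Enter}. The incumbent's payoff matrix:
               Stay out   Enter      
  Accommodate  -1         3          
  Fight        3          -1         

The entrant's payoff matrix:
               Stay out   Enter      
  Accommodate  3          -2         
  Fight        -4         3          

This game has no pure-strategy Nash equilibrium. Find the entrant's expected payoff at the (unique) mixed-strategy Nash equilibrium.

The incumbent's mix must leave the entrant indifferent between Stay out and Enter.
  the entrant's payoff from Stay out: p·3 + (1−p)·(-4) = 7p - 4
  the entrant's payoff from Enter: p·(-2) + (1−p)·3 = -5p + 3
  7p - 4 = -5p + 3  ⇒  12p = 7  ⇒  p = 7/12.
At equilibrium the entrant is indifferent across columns, so the entrant's payoff equals the payoff from Stay out: (7/12)·3 + (5/12)·(-4) = 1/12.

1/12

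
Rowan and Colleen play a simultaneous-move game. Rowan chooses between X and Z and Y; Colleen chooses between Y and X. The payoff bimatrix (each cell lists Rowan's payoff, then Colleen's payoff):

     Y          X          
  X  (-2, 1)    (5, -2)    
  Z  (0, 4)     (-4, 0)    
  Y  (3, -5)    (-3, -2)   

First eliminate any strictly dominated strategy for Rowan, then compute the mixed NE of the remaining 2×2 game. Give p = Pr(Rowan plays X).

Rowan's strategy Z is strictly dominated by Y: 3 > 0 and -3 > -4. Eliminate Z.
Set Colleen's expected payoff from Y equal to that from X:
  Colleen's payoff from Y: p·1 + (1−p)·(-5) = 6p - 5
  Colleen's payoff from X: p·(-2) + (1−p)·(-2) = -2
  6p - 5 = -2  ⇒  6p = 3  ⇒  p = 1/2.

p = 1/2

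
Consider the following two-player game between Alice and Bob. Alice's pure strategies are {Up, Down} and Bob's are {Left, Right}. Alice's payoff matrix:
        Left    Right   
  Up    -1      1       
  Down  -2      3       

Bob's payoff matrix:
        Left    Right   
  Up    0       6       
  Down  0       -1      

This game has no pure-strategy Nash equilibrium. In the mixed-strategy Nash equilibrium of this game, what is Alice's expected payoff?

Alice's indifference between Up and Down determines Bob's mixing probability q:
  Alice's expected payoff from Up: q·(-1) + (1−q)·1 = -2q + 1
  Alice's expected payoff from Down: q·(-2) + (1−q)·3 = -5q + 3
  -2q + 1 = -5q + 3  ⇒  3q = 2  ⇒  q = 2/3.
At equilibrium Alice is indifferent across rows, so Alice's payoff equals the payoff from Up: (2/3)·(-1) + (1/3)·1 = -1/3.

-1/3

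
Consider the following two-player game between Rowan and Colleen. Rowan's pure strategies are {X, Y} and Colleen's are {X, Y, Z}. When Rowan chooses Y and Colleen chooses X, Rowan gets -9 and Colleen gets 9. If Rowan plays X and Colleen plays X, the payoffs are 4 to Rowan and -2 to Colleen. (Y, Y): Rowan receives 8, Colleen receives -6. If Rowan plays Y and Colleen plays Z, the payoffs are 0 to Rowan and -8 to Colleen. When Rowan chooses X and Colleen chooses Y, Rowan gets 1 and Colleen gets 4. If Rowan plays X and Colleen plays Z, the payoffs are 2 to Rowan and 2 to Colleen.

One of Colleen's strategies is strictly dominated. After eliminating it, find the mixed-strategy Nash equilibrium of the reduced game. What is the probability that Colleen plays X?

q = 7/20

Colleen's strategy Z is strictly dominated by Y: 4 > 2 and -6 > -8. Eliminate Z.
For Rowan to be willing to mix, Rowan must be indifferent between X and Y, which pins down Colleen's mix.
  Rowan's payoff from X: q·4 + (1−q)·1 = 3q + 1
  Rowan's payoff from Y: q·(-9) + (1−q)·8 = -17q + 8
  3q + 1 = -17q + 8  ⇒  20q = 7  ⇒  q = 7/20.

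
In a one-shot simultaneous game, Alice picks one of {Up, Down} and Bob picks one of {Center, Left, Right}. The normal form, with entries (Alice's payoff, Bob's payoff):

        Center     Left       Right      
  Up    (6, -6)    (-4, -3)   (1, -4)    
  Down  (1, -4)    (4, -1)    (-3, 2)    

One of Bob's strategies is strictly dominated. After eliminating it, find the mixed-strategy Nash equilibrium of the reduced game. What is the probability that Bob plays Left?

Bob's strategy Center is strictly dominated by Left: -3 > -6 and -1 > -4. Eliminate Center.
Alice's indifference between Up and Down determines Bob's mixing probability q:
  Alice's payoff from Up: q·(-4) + (1−q)·1 = -5q + 1
  Alice's payoff from Down: q·4 + (1−q)·(-3) = 7q - 3
  -5q + 1 = 7q - 3  ⇒  -12q = -4  ⇒  q = 1/3.

q = 1/3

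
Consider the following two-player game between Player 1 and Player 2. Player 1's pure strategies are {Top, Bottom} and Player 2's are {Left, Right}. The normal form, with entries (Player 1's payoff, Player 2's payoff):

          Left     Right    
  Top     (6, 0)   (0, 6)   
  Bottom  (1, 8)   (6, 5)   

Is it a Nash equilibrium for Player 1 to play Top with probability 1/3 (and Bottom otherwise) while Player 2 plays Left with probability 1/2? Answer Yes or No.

Given Player 2's mix q = 1/2, Player 1's payoff from Top is 3 but from Bottom is 7/2. Player 1 strictly prefers Bottom, so Player 1 would not mix.
So the proposed profile is not a Nash equilibrium.

No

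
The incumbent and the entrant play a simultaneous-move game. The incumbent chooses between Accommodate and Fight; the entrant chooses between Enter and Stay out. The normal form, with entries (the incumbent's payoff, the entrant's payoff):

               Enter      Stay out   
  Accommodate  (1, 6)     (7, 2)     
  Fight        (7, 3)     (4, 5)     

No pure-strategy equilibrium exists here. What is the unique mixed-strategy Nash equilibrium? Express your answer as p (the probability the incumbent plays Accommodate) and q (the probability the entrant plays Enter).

p = 1/3, q = 1/3

In a mixed equilibrium the entrant is indifferent between Enter and Stay out; this condition fixes p.
  the entrant's payoff from Enter: p·6 + (1−p)·3 = 3p + 3
  the entrant's payoff from Stay out: p·2 + (1−p)·5 = -3p + 5
  3p + 3 = -3p + 5  ⇒  6p = 2  ⇒  p = 1/3.
For the incumbent to be willing to mix, the incumbent must be indifferent between Accommodate and Fight, which pins down the entrant's mix.
  the incumbent's expected payoff from Accommodate: q·1 + (1−q)·7 = -6q + 7
  the incumbent's expected payoff from Fight: q·7 + (1−q)·4 = 3q + 4
  -6q + 7 = 3q + 4  ⇒  -9q = -3  ⇒  q = 1/3.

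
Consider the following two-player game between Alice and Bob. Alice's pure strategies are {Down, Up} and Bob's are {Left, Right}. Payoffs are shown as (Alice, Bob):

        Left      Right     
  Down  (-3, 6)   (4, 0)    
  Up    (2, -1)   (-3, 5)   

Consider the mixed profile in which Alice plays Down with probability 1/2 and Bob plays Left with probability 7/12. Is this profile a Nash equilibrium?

Check Bob's indifference given Alice's mix p = 1/2:
  payoff from Left = 5/2; payoff from Right = 5/2 — equal.
Check Alice's indifference given Bob's mix q = 7/12:
  payoff from Down = -1/12; payoff from Up = -1/12 — equal.
Both players are indifferent, so neither can profitably deviate.

Yes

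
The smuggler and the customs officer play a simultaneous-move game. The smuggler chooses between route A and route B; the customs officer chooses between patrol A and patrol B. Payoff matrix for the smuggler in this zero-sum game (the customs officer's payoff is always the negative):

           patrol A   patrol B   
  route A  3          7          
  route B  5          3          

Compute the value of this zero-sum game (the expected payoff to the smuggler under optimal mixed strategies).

For the smuggler to be willing to mix, the smuggler must be indifferent between route A and route B, which pins down the customs officer's mix.
  the smuggler's payoff from route A: q·3 + (1−q)·7 = -4q + 7
  the smuggler's payoff from route B: q·5 + (1−q)·3 = 2q + 3
  -4q + 7 = 2q + 3  ⇒  -6q = -4  ⇒  q = 2/3.
The value is the smuggler's expected payoff against this mix (using route A): (2/3)·3 + (1/3)·7 = 13/3.

v = 13/3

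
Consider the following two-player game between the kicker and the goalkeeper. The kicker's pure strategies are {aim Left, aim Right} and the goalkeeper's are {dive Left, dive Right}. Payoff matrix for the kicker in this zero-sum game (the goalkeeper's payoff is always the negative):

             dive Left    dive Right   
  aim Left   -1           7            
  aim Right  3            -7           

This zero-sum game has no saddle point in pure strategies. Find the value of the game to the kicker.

v = 7/9

For the kicker to be willing to mix, the kicker must be indifferent between aim Left and aim Right, which pins down the goalkeeper's mix.
  the kicker's expected payoff from aim Left: q·(-1) + (1−q)·7 = -8q + 7
  the kicker's expected payoff from aim Right: q·3 + (1−q)·(-7) = 10q - 7
  -8q + 7 = 10q - 7  ⇒  -18q = -14  ⇒  q = 7/9.
The value is the kicker's expected payoff against this mix (using aim Left): (7/9)·(-1) + (2/9)·7 = 7/9.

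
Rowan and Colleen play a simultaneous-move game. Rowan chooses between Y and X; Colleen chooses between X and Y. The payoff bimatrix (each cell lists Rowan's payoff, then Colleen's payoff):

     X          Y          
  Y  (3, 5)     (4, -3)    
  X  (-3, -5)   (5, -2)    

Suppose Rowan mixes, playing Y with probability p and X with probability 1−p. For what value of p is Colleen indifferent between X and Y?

Rowan's mix must leave Colleen indifferent between X and Y.
  Colleen's payoff to X: p·5 + (1−p)·(-5) = 10p - 5
  Colleen's payoff to Y: p·(-3) + (1−p)·(-2) = -p - 2
  10p - 5 = -p - 2  ⇒  11p = 3  ⇒  p = 3/11.

p = 3/11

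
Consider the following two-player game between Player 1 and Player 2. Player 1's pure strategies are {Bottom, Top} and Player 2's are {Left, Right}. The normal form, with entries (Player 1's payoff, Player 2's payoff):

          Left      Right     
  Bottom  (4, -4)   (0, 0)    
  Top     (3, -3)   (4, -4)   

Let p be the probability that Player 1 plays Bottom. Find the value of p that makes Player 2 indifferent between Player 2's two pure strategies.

Player 2's indifference between Left and Right determines Player 1's mixing probability p:
  Player 2's payoff to Left: p·(-4) + (1−p)·(-3) = -p - 3
  Player 2's payoff to Right: p·0 + (1−p)·(-4) = 4p - 4
  -p - 3 = 4p - 4  ⇒  -5p = -1  ⇒  p = 1/5.

p = 1/5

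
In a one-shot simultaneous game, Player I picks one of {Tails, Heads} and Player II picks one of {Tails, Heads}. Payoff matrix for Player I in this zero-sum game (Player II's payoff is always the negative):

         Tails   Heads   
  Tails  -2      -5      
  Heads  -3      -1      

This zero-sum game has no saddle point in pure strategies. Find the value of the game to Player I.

v = -13/5

Player II's mix must leave Player I indifferent between Tails and Heads.
  Player I's payoff to Tails: q·(-2) + (1−q)·(-5) = 3q - 5
  Player I's payoff to Heads: q·(-3) + (1−q)·(-1) = -2q - 1
  3q - 5 = -2q - 1  ⇒  5q = 4  ⇒  q = 4/5.
The value is Player I's expected payoff against this mix (using Tails): (4/5)·(-2) + (1/5)·(-5) = -13/5.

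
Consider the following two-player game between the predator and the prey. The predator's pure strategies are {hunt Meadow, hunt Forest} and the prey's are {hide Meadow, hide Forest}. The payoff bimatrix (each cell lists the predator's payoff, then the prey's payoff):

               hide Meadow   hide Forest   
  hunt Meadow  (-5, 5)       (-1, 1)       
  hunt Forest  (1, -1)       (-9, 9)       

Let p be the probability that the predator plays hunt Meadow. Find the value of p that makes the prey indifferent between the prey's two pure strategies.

p = 5/7

The predator's mix must leave the prey indifferent between hide Meadow and hide Forest.
  the prey's payoff from hide Meadow: p·5 + (1−p)·(-1) = 6p - 1
  the prey's payoff from hide Forest: p·1 + (1−p)·9 = -8p + 9
  6p - 1 = -8p + 9  ⇒  14p = 10  ⇒  p = 5/7.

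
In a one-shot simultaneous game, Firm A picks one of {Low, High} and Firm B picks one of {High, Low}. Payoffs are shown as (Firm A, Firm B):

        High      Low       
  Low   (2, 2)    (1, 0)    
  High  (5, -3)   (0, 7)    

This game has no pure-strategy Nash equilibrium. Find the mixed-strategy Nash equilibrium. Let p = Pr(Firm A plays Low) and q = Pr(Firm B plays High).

In a mixed equilibrium Firm B is indifferent between High and Low; this condition fixes p.
  Firm B's payoff to High: p·2 + (1−p)·(-3) = 5p - 3
  Firm B's payoff to Low: p·0 + (1−p)·7 = -7p + 7
  5p - 3 = -7p + 7  ⇒  12p = 10  ⇒  p = 5/6.
For Firm A to be willing to mix, Firm A must be indifferent between Low and High, which pins down Firm B's mix.
  Firm A's payoff to Low: q·2 + (1−q)·1 = q + 1
  Firm A's payoff to High: q·5 + (1−q)·0 = 5q
  q + 1 = 5q  ⇒  -4q = -1  ⇒  q = 1/4.

p = 5/6, q = 1/4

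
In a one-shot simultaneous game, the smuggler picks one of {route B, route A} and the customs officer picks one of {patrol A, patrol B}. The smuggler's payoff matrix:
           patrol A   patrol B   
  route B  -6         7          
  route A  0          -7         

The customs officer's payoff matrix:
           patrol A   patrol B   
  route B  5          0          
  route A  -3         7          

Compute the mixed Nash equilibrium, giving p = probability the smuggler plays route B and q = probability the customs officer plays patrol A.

p = 2/3, q = 7/10

In a mixed equilibrium the customs officer is indifferent between patrol A and patrol B; this condition fixes p.
  the customs officer's expected payoff from patrol A: p·5 + (1−p)·(-3) = 8p - 3
  the customs officer's expected payoff from patrol B: p·0 + (1−p)·7 = -7p + 7
  8p - 3 = -7p + 7  ⇒  15p = 10  ⇒  p = 2/3.
The smuggler's indifference between route B and route A determines the customs officer's mixing probability q:
  the smuggler's payoff from route B: q·(-6) + (1−q)·7 = -13q + 7
  the smuggler's payoff from route A: q·0 + (1−q)·(-7) = 7q - 7
  -13q + 7 = 7q - 7  ⇒  -20q = -14  ⇒  q = 7/10.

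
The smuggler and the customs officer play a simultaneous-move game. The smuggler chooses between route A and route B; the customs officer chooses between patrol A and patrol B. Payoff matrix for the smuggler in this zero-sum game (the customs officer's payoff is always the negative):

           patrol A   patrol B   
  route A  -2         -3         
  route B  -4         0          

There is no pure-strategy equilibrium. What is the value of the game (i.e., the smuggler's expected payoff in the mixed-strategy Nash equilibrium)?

For the smuggler to be willing to mix, the smuggler must be indifferent between route A and route B, which pins down the customs officer's mix.
  the smuggler's payoff from route A: q·(-2) + (1−q)·(-3) = q - 3
  the smuggler's payoff from route B: q·(-4) + (1−q)·0 = -4q
  q - 3 = -4q  ⇒  5q = 3  ⇒  q = 3/5.
The value is the smuggler's expected payoff against this mix (using route A): (3/5)·(-2) + (2/5)·(-3) = -12/5.

v = -12/5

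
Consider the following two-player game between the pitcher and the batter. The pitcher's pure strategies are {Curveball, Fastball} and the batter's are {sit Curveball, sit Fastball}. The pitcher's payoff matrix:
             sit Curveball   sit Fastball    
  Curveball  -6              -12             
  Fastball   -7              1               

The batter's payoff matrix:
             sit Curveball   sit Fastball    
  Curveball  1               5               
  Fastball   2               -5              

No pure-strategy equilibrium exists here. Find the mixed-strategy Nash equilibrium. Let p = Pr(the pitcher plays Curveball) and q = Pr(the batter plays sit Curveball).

p = 7/11, q = 13/14

Set the batter's expected payoff from sit Curveball equal to that from sit Fastball:
  the batter's payoff from sit Curveball: p·1 + (1−p)·2 = -p + 2
  the batter's payoff from sit Fastball: p·5 + (1−p)·(-5) = 10p - 5
  -p + 2 = 10p - 5  ⇒  -11p = -7  ⇒  p = 7/11.
Set the pitcher's expected payoff from Curveball equal to that from Fastball:
  the pitcher's expected payoff from Curveball: q·(-6) + (1−q)·(-12) = 6q - 12
  the pitcher's expected payoff from Fastball: q·(-7) + (1−q)·1 = -8q + 1
  6q - 12 = -8q + 1  ⇒  14q = 13  ⇒  q = 13/14.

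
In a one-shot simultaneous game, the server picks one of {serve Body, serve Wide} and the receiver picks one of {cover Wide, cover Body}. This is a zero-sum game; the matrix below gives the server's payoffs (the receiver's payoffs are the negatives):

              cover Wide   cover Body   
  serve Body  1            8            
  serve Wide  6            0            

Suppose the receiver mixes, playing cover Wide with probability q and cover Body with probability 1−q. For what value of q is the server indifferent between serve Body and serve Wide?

q = 8/13

Set the server's expected payoff from serve Body equal to that from serve Wide:
  the server's payoff from serve Body: q·1 + (1−q)·8 = -7q + 8
  the server's payoff from serve Wide: q·6 + (1−q)·0 = 6q
  -7q + 8 = 6q  ⇒  -13q = -8  ⇒  q = 8/13.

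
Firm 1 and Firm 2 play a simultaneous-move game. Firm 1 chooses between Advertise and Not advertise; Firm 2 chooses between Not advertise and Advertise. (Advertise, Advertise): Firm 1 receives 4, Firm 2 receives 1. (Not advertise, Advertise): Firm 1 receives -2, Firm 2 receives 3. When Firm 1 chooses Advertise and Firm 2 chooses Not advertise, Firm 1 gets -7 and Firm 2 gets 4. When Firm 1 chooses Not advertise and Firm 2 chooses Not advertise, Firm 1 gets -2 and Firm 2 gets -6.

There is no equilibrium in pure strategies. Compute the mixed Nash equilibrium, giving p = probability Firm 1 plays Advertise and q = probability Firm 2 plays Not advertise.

In a mixed equilibrium Firm 2 is indifferent between Not advertise and Advertise; this condition fixes p.
  Firm 2's expected payoff from Not advertise: p·4 + (1−p)·(-6) = 10p - 6
  Firm 2's expected payoff from Advertise: p·1 + (1−p)·3 = -2p + 3
  10p - 6 = -2p + 3  ⇒  12p = 9  ⇒  p = 3/4.
In a mixed equilibrium Firm 1 is indifferent between Advertise and Not advertise; this condition fixes q.
  Firm 1's payoff from Advertise: q·(-7) + (1−q)·4 = -11q + 4
  Firm 1's payoff from Not advertise: q·(-2) + (1−q)·(-2) = -2
  -11q + 4 = -2  ⇒  -11q = -6  ⇒  q = 6/11.

p = 3/4, q = 6/11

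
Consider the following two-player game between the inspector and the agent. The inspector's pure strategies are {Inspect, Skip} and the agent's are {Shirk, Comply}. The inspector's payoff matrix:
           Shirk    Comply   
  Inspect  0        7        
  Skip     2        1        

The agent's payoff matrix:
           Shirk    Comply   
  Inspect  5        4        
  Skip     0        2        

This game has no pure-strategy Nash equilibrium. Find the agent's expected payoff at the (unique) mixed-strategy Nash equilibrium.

For the agent to be willing to mix, the agent must be indifferent between Shirk and Comply, which pins down the inspector's mix.
  the agent's payoff from Shirk: p·5 + (1−p)·0 = 5p
  the agent's payoff from Comply: p·4 + (1−p)·2 = 2p + 2
  5p = 2p + 2  ⇒  3p = 2  ⇒  p = 2/3.
At equilibrium the agent is indifferent across columns, so the agent's payoff equals the payoff from Shirk: (2/3)·5 + (1/3)·0 = 10/3.

10/3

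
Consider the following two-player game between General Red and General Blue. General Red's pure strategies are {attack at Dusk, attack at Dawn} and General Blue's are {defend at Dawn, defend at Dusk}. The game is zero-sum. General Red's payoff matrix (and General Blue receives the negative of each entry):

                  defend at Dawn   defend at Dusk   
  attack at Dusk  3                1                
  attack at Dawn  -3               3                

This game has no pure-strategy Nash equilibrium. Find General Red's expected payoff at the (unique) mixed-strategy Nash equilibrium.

Set General Red's expected payoff from attack at Dusk equal to that from attack at Dawn:
  General Red's payoff from attack at Dusk: q·3 + (1−q)·1 = 2q + 1
  General Red's payoff from attack at Dawn: q·(-3) + (1−q)·3 = -6q + 3
  2q + 1 = -6q + 3  ⇒  8q = 2  ⇒  q = 1/4.
At equilibrium General Red is indifferent across rows, so General Red's payoff equals the payoff from attack at Dusk: (1/4)·3 + (3/4)·1 = 3/2.

3/2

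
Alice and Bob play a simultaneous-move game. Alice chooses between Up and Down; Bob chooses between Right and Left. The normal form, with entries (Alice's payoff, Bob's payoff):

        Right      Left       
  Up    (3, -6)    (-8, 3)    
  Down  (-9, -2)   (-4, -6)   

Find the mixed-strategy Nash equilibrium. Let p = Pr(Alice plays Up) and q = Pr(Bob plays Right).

p = 4/13, q = 1/4

Set Bob's expected payoff from Right equal to that from Left:
  Bob's payoff from Right: p·(-6) + (1−p)·(-2) = -4p - 2
  Bob's payoff from Left: p·3 + (1−p)·(-6) = 9p - 6
  -4p - 2 = 9p - 6  ⇒  -13p = -4  ⇒  p = 4/13.
Bob's mix must leave Alice indifferent between Up and Down.
  Alice's expected payoff from Up: q·3 + (1−q)·(-8) = 11q - 8
  Alice's expected payoff from Down: q·(-9) + (1−q)·(-4) = -5q - 4
  11q - 8 = -5q - 4  ⇒  16q = 4  ⇒  q = 1/4.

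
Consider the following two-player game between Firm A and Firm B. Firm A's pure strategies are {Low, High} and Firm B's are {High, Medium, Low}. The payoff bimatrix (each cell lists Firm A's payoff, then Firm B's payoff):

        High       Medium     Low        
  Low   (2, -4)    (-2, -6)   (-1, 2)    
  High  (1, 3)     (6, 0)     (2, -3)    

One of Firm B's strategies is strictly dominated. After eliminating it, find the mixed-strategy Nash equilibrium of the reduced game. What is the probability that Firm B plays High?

Firm B's strategy Medium is strictly dominated by High: -4 > -6 and 3 > 0. Eliminate Medium.
For Firm A to be willing to mix, Firm A must be indifferent between Low and High, which pins down Firm B's mix.
  Firm A's payoff to Low: q·2 + (1−q)·(-1) = 3q - 1
  Firm A's payoff to High: q·1 + (1−q)·2 = -q + 2
  3q - 1 = -q + 2  ⇒  4q = 3  ⇒  q = 3/4.

q = 3/4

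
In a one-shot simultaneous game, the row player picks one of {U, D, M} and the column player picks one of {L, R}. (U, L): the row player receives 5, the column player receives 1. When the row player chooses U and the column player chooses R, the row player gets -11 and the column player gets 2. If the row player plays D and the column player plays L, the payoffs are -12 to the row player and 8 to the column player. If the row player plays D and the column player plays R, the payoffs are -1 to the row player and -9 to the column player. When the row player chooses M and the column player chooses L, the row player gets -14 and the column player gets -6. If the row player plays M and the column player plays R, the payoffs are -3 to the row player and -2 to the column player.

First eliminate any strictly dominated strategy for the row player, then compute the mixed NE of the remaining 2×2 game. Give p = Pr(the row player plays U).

The row player's strategy M is strictly dominated by D: -12 > -14 and -1 > -3. Eliminate M.
In a mixed equilibrium the column player is indifferent between L and R; this condition fixes p.
  the column player's payoff to L: p·1 + (1−p)·8 = -7p + 8
  the column player's payoff to R: p·2 + (1−p)·(-9) = 11p - 9
  -7p + 8 = 11p - 9  ⇒  -18p = -17  ⇒  p = 17/18.

p = 17/18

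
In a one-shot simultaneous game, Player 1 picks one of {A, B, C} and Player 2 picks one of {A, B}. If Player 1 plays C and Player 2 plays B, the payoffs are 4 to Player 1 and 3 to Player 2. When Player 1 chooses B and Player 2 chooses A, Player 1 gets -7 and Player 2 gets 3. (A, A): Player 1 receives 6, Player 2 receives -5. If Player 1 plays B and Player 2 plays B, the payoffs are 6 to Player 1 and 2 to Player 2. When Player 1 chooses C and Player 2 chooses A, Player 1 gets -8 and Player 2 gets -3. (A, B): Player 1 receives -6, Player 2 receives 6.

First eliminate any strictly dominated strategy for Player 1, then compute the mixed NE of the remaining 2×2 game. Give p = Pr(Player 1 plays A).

Player 1's strategy C is strictly dominated by B: -7 > -8 and 6 > 4. Eliminate C.
In a mixed equilibrium Player 2 is indifferent between A and B; this condition fixes p.
  Player 2's payoff from A: p·(-5) + (1−p)·3 = -8p + 3
  Player 2's payoff from B: p·6 + (1−p)·2 = 4p + 2
  -8p + 3 = 4p + 2  ⇒  -12p = -1  ⇒  p = 1/12.

p = 1/12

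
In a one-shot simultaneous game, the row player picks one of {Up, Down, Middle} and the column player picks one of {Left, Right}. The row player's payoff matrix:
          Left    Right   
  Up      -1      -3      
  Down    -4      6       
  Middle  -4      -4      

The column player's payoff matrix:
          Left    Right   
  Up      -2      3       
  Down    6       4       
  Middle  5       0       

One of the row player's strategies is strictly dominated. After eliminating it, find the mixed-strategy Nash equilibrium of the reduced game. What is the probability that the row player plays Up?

p = 2/7

The row player's strategy Middle is strictly dominated by Up: -1 > -4 and -3 > -4. Eliminate Middle.
For the column player to be willing to mix, the column player must be indifferent between Left and Right, which pins down the row player's mix.
  the column player's expected payoff from Left: p·(-2) + (1−p)·6 = -8p + 6
  the column player's expected payoff from Right: p·3 + (1−p)·4 = -p + 4
  -8p + 6 = -p + 4  ⇒  -7p = -2  ⇒  p = 2/7.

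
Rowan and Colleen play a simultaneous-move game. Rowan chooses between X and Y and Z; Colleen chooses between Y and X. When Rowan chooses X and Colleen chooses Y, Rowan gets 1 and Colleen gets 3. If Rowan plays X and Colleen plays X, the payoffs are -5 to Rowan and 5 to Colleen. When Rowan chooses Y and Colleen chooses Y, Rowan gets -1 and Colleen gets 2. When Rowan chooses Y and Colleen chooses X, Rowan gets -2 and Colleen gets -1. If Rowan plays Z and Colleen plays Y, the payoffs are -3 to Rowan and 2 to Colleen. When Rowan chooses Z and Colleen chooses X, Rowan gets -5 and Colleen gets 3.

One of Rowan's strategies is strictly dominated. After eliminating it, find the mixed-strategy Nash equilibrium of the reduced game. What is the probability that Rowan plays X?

Rowan's strategy Z is strictly dominated by Y: -1 > -3 and -2 > -5. Eliminate Z.
Set Colleen's expected payoff from Y equal to that from X:
  Colleen's expected payoff from Y: p·3 + (1−p)·2 = p + 2
  Colleen's expected payoff from X: p·5 + (1−p)·(-1) = 6p - 1
  p + 2 = 6p - 1  ⇒  -5p = -3  ⇒  p = 3/5.

p = 3/5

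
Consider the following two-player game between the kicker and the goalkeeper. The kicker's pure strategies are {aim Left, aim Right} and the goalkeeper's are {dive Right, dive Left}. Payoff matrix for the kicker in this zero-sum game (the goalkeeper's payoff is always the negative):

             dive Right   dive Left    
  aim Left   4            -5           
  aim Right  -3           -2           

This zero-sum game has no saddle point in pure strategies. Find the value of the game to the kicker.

In a mixed equilibrium the kicker is indifferent between aim Left and aim Right; this condition fixes q.
  the kicker's payoff from aim Left: q·4 + (1−q)·(-5) = 9q - 5
  the kicker's payoff from aim Right: q·(-3) + (1−q)·(-2) = -q - 2
  9q - 5 = -q - 2  ⇒  10q = 3  ⇒  q = 3/10.
The value is the kicker's expected payoff against this mix (using aim Left): (3/10)·4 + (7/10)·(-5) = -23/10.

v = -23/10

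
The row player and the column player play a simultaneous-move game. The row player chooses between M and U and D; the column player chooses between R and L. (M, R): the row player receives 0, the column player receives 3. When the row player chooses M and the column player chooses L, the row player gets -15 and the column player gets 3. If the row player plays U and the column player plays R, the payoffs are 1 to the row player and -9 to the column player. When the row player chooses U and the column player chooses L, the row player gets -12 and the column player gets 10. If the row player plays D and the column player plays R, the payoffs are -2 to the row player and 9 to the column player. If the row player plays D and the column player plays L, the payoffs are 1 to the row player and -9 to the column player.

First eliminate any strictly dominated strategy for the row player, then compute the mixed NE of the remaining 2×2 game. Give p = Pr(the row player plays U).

p = 18/37

The row player's strategy M is strictly dominated by U: 1 > 0 and -12 > -15. Eliminate M.
Set the column player's expected payoff from R equal to that from L:
  the column player's payoff to R: p·(-9) + (1−p)·9 = -18p + 9
  the column player's payoff to L: p·10 + (1−p)·(-9) = 19p - 9
  -18p + 9 = 19p - 9  ⇒  -37p = -18  ⇒  p = 18/37.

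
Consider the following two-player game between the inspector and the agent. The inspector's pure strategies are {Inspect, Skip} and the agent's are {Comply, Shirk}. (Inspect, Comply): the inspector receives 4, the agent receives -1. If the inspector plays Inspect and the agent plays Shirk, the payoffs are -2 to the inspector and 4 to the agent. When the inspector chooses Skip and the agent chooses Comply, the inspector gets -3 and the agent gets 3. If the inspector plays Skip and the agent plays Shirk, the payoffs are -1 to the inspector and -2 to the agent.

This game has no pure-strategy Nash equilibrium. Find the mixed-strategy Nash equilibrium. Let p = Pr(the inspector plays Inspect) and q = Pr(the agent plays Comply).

p = 1/2, q = 1/8

In a mixed equilibrium the agent is indifferent between Comply and Shirk; this condition fixes p.
  the agent's payoff to Comply: p·(-1) + (1−p)·3 = -4p + 3
  the agent's payoff to Shirk: p·4 + (1−p)·(-2) = 6p - 2
  -4p + 3 = 6p - 2  ⇒  -10p = -5  ⇒  p = 1/2.
The inspector's indifference between Inspect and Skip determines the agent's mixing probability q:
  the inspector's expected payoff from Inspect: q·4 + (1−q)·(-2) = 6q - 2
  the inspector's expected payoff from Skip: q·(-3) + (1−q)·(-1) = -2q - 1
  6q - 2 = -2q - 1  ⇒  8q = 1  ⇒  q = 1/8.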